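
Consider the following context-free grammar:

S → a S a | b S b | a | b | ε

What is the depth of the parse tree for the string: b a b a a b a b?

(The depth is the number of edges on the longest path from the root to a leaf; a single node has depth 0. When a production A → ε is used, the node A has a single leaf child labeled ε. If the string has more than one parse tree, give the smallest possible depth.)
The string has even length 8, so its (unique) parse tree peels off matching outer symbols: S → b S b, S → a S a, S → b S b, S → a S a, and finally S → ε for the empty middle.
The S nodes are at depths 0..4; the ε leaf under the innermost S is at depth 5 (terminal leaves are at depths 1..4).
Depth = 5.

Final answer: 5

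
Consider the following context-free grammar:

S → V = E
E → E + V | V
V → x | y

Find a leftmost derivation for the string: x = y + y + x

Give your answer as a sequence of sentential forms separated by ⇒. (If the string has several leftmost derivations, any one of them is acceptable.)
Start with S.
Step 1: the leftmost non-terminal is S; apply S → V = E:  V = E
Step 2: the leftmost non-terminal is V; apply V → x:  x = E
Step 3: the leftmost non-terminal is E; apply E → E + V:  x = E + V
Step 4: the leftmost non-terminal is E; apply E → E + V:  x = E + V + V
Step 5: the leftmost non-terminal is E; apply E → V:  x = V + V + V
Step 6: the leftmost non-terminal is V; apply V → y:  x = y + V + V
Step 7: the leftmost non-terminal is V; apply V → y:  x = y + y + V
Step 8: the leftmost non-terminal is V; apply V → x:  x = y + y + x

Final answer: S ⇒ V = E ⇒ x = E ⇒ x = E + V ⇒ x = E + V + V ⇒ x = V + V + V ⇒ x = y + V + V ⇒ x = y + y + V ⇒ x = y + y + x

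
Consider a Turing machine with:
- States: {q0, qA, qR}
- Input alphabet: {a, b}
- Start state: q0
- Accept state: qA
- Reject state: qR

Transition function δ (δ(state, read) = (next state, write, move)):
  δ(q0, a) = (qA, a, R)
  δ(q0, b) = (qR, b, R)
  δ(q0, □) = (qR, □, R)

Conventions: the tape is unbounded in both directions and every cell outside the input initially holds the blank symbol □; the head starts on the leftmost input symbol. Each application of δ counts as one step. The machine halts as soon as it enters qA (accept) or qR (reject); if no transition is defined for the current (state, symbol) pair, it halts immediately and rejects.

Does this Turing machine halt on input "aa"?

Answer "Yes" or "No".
Step 0: [q0]aa (head at position 0)
Step 1: δ(q0, a) = (qA, a, R)  ⊢  a[qA]a (head at position 1)
The machine is in qA, so it halts and accepts.
It halts after 1 steps.

Final answer: Yes - halts after 1 steps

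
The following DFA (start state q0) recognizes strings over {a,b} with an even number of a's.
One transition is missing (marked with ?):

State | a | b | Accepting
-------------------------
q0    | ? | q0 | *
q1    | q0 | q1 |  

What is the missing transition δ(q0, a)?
q1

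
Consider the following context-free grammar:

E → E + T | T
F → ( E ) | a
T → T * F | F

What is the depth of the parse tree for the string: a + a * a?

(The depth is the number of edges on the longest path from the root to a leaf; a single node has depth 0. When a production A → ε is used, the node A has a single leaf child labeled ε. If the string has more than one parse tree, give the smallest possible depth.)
The grammar is unambiguous; the parse tree of a + a * a is:
E → E + T at the root (depth 0).
  Left E (depth 1) → T (2) → F (3) → a (4).
  Right T (depth 1) → T * F; that T (2) → F (3) → a (4); F (2) → a (3).
The longest root-to-leaf paths have 4 edges.
Depth = 4.

Final answer: 4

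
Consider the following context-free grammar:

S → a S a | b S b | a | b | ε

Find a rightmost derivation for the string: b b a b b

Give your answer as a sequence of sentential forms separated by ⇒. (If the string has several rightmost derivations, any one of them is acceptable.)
Start with S.
Step 1: the rightmost non-terminal is S; apply S → b S b:  b S b
Step 2: the rightmost non-terminal is S; apply S → b S b:  b b S b b
Step 3: the rightmost non-terminal is S; apply S → a:  b b a b b

Final answer: S ⇒ b S b ⇒ b b S b b ⇒ b b a b b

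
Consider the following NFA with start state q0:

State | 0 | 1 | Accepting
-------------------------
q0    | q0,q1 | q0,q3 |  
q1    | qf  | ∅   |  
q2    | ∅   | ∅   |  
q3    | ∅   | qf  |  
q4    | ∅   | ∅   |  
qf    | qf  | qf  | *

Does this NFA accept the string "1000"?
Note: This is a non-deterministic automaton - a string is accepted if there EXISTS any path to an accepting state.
Track the set of states the NFA could be in: start {q0}
Read '1': {q0} → {q0, q3}
Read '0': {q0, q3} → {q0, q1}
Read '0': {q0, q1} → {q0, q1, qf}
Read '0': {q0, q1, qf} → {q0, q1, qf}
Final set {q0, q1, qf} contains accepting state(s) {qf} → accepted.

Final answer: Yes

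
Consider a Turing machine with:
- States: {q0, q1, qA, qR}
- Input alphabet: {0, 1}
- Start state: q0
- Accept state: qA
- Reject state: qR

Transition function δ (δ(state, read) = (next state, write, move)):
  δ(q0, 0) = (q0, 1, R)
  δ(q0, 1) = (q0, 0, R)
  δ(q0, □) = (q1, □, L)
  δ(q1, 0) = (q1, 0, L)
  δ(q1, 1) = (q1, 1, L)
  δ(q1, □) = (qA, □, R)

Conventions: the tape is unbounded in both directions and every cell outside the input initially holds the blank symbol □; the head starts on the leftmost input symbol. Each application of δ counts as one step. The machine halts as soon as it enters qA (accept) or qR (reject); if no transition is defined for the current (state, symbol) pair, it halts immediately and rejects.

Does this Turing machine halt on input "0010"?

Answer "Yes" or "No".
Step 0: [q0]0010 (head at position 0)
Step 1: δ(q0, 0) = (q0, 1, R)  ⊢  1[q0]010 (head at position 1)
Step 2: δ(q0, 0) = (q0, 1, R)  ⊢  11[q0]10 (head at position 2)
Step 3: δ(q0, 1) = (q0, 0, R)  ⊢  110[q0]0 (head at position 3)
Step 4: δ(q0, 0) = (q0, 1, R)  ⊢  1101[q0]□ (head at position 4)
Step 5: δ(q0, □) = (q1, □, L)  ⊢  110[q1]1□ (head at position 3)
Step 6: δ(q1, 1) = (q1, 1, L)  ⊢  11[q1]01□ (head at position 2)
Step 7: δ(q1, 0) = (q1, 0, L)  ⊢  1[q1]101□ (head at position 1)
Step 8: δ(q1, 1) = (q1, 1, L)  ⊢  [q1]1101□ (head at position 0)
Step 9: δ(q1, 1) = (q1, 1, L)  ⊢  [q1]□1101□ (head at position -1)
Step 10: δ(q1, □) = (qA, □, R)  ⊢  □[qA]1101□ (head at position 0)
The machine is in qA, so it halts and accepts.
It halts after 10 steps.

Final answer: Yes - halts after 10 steps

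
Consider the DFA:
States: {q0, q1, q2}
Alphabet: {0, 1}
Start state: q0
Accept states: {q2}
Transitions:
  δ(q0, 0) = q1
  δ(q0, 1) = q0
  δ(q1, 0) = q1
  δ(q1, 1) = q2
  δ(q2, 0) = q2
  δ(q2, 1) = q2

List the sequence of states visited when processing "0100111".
Starting at q0
Read '0': q0 -> q1
Read '1': q1 -> q2
Read '0': q2 -> q2
Read '0': q2 -> q2
Read '1': q2 -> q2
Read '1': q2 -> q2
Read '1': q2 -> q2

Final answer: q0 -> q1 -> q2 -> q2 -> q2 -> q2 -> q2 -> q2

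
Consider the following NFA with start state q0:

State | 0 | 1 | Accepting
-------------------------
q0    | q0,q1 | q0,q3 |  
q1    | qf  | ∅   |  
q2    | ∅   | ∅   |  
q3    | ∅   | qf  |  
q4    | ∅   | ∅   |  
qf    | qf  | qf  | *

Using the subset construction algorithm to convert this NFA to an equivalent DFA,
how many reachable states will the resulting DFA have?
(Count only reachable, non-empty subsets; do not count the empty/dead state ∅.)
Start subset: {q0}
{q0}: on 0 → {q0, q1}, on 1 → {q0, q3}
{q0, q1}: on 0 → {q0, q1, qf}, on 1 → {q0, q3}
{q0, q3}: on 0 → {q0, q1}, on 1 → {q0, q3, qf}
{q0, q1, qf}: on 0 → {q0, q1, qf}, on 1 → {q0, q3, qf}
{q0, q3, qf}: on 0 → {q0, q1, qf}, on 1 → {q0, q3, qf}
Reachable non-empty subsets: {q0}, {q0, q1}, {q0, q3}, {q0, q1, qf}, {q0, q3, qf} — 5 in total.

Final answer: 5 states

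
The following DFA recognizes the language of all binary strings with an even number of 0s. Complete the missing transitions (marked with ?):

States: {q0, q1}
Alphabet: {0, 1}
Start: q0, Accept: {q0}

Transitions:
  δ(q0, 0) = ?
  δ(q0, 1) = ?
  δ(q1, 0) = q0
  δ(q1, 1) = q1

What each state remembers (consistent with the given transitions and accept states):
  q0: an even number of 0s has been read so far
  q1: an odd number of 0s has been read so far
Filling in the missing entries:
  δ(q0, 0): in q0 (an even number of 0s has been read so far), after reading 0 we have: an odd number of 0s has been read so far → q1
  δ(q0, 1): in q0 (an even number of 0s has been read so far), after reading 1 we have: an even number of 0s has been read so far → q0

Final answer: δ(q0, 0) = q1; δ(q0, 1) = q0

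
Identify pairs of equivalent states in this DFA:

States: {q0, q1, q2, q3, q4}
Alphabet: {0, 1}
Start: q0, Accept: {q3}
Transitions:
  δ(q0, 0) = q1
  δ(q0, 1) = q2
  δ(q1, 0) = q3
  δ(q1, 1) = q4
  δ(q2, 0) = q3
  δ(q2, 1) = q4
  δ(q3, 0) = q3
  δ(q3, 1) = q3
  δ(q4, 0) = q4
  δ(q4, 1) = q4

Using the table-filling algorithm:
Round 0 – mark pairs where exactly one state is accepting: (q0,q3), (q1,q3), (q2,q3), (q3,q4)
Round 1 – newly marked: (q0,q1) [on 0: q1 vs q3, already marked]; (q0,q2) [on 0: q1 vs q3, already marked]; (q1,q4) [on 0: q3 vs q4, already marked]; (q2,q4) [on 0: q3 vs q4, already marked]
Round 2 – newly marked: (q0,q4) [on 0: q1 vs q4, already marked]
No further pairs can be marked.
(q1, q2) unmarked: δ(q1,0)=q3, δ(q2,0)=q3; δ(q1,1)=q4, δ(q2,1)=q4 → equivalent
Equivalent pairs: (q1, q2)

Final answer: Equivalent pairs: (q1, q2)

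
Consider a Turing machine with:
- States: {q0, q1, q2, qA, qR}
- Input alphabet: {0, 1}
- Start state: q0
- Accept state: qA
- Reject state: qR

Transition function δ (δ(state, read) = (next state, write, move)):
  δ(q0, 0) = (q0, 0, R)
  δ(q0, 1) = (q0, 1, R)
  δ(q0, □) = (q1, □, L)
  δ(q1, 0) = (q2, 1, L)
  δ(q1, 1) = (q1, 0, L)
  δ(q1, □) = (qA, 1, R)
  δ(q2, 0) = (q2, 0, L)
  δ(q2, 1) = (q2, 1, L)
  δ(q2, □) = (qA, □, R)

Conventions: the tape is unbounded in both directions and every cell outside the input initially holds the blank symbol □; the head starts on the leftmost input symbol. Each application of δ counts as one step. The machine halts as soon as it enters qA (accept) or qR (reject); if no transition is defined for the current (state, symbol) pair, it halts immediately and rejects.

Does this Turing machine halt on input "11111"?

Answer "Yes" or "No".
Step 0: [q0]11111 (head at position 0)
Step 1: δ(q0, 1) = (q0, 1, R)  ⊢  1[q0]1111 (head at position 1)
Step 2: δ(q0, 1) = (q0, 1, R)  ⊢  11[q0]111 (head at position 2)
Step 3: δ(q0, 1) = (q0, 1, R)  ⊢  111[q0]11 (head at position 3)
Step 4: δ(q0, 1) = (q0, 1, R)  ⊢  1111[q0]1 (head at position 4)
Step 5: δ(q0, 1) = (q0, 1, R)  ⊢  11111[q0]□ (head at position 5)
Step 6: δ(q0, □) = (q1, □, L)  ⊢  1111[q1]1□ (head at position 4)
Step 7: δ(q1, 1) = (q1, 0, L)  ⊢  111[q1]10□ (head at position 3)
Step 8: δ(q1, 1) = (q1, 0, L)  ⊢  11[q1]100□ (head at position 2)
Step 9: δ(q1, 1) = (q1, 0, L)  ⊢  1[q1]1000□ (head at position 1)
Step 10: δ(q1, 1) = (q1, 0, L)  ⊢  [q1]10000□ (head at position 0)
Step 11: δ(q1, 1) = (q1, 0, L)  ⊢  [q1]□00000□ (head at position -1)
Step 12: δ(q1, □) = (qA, 1, R)  ⊢  1[qA]00000□ (head at position 0)
The machine is in qA, so it halts and accepts.
It halts after 12 steps.

Final answer: Yes - halts after 12 steps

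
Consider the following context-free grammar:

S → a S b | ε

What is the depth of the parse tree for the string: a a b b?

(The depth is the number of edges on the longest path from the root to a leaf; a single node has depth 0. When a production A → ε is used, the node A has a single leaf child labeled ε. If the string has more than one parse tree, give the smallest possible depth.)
The only parse tree applies S → a S b 2 times (once per matching a…b pair) and then S → ε.
The S nodes sit at depths 0, 1, …, 2; the innermost S (depth 2) has the single child ε at depth 3.
The terminal leaves a, b are at depths 1..2, so the longest root-to-leaf path is S → S → … → S → ε with 3 edges.
Depth = 3.

Final answer: 3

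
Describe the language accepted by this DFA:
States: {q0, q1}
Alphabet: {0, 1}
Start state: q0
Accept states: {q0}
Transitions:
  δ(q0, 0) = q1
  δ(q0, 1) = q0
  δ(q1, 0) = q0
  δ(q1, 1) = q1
Analyzing the DFA structure:
Start state: q0
Accept states: {q0}
Interpreting what each state remembers (checking against the transitions):
  q0: an even number of 0s has been read so far
  q1: an odd number of 0s has been read so far
  δ(q0, 0): in q0 (an even number of 0s has been read so far), after reading 0 we have: an odd number of 0s has been read so far → q1
  δ(q0, 1): in q0 (an even number of 0s has been read so far), after reading 1 we have: an even number of 0s has been read so far → q0
  δ(q1, 0): in q1 (an odd number of 0s has been read so far), after reading 0 we have: an even number of 0s has been read so far → q0
  δ(q1, 1): in q1 (an odd number of 0s has been read so far), after reading 1 we have: an odd number of 0s has been read so far → q1
A string is accepted iff it ends in {q0}, i.e. an even number of 0s has been read so far.
Language: All binary strings with an even number of 0s

Final answer: All binary strings with an even number of 0s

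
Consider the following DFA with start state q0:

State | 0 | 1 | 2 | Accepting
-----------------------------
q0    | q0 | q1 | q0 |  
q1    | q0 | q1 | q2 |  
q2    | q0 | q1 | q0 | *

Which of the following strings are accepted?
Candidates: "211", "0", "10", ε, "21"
"211": q0 → q0 → q1 → q1; q1 is not accepting → rejected
"0": q0 → q0; q0 is not accepting → rejected
"10": q0 → q1 → q0; q0 is not accepting → rejected
ε: q0; q0 is not accepting → rejected
"21": q0 → q0 → q1; q1 is not accepting → rejected

Final answer: None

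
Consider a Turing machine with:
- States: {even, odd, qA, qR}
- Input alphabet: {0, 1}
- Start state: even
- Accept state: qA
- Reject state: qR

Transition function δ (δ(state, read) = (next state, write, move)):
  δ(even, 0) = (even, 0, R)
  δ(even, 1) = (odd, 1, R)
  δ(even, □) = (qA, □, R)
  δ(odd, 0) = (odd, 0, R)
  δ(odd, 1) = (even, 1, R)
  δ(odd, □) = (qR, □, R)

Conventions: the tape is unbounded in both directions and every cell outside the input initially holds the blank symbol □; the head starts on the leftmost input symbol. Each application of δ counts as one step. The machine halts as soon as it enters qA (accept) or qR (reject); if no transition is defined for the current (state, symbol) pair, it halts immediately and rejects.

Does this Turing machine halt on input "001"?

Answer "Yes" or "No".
Step 0: [even]001 (head at position 0)
Step 1: δ(even, 0) = (even, 0, R)  ⊢  0[even]01 (head at position 1)
Step 2: δ(even, 0) = (even, 0, R)  ⊢  00[even]1 (head at position 2)
Step 3: δ(even, 1) = (odd, 1, R)  ⊢  001[odd]□ (head at position 3)
Step 4: δ(odd, □) = (qR, □, R)  ⊢  001□[qR]□ (head at position 4)
The machine is in qR, so it halts and rejects.
It halts after 4 steps.

Final answer: Yes - halts after 4 steps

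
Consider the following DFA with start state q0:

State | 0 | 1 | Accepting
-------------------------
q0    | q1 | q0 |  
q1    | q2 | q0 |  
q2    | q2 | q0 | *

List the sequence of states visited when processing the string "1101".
q0 → q0 → q0 → q1 → q0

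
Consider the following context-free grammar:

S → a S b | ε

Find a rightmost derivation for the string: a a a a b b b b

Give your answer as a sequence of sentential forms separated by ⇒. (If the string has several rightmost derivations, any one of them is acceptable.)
Start with S.
Step 1: the rightmost non-terminal is S; apply S → a S b:  a S b
Step 2: the rightmost non-terminal is S; apply S → a S b:  a a S b b
Step 3: the rightmost non-terminal is S; apply S → a S b:  a a a S b b b
Step 4: the rightmost non-terminal is S; apply S → a S b:  a a a a S b b b b
Step 5: the rightmost non-terminal is S; apply S → ε:  a a a a b b b b

Final answer: S ⇒ a S b ⇒ a a S b b ⇒ a a a S b b b ⇒ a a a a S b b b b ⇒ a a a a b b b b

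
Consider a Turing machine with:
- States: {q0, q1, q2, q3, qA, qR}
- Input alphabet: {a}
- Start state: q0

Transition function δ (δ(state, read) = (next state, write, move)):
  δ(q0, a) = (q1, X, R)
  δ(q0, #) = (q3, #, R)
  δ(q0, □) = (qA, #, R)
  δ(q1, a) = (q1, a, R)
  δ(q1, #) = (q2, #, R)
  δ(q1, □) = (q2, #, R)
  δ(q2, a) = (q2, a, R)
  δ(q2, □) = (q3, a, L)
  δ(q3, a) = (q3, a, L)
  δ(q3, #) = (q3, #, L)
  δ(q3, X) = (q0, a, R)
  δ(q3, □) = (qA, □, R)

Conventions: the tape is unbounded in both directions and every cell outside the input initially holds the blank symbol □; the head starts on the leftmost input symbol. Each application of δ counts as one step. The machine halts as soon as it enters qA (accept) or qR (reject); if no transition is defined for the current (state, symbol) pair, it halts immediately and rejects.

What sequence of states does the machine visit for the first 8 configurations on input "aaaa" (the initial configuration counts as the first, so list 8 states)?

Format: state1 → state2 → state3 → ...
Step 0: [q0]aaaa (head at position 0)
Step 1: δ(q0, a) = (q1, X, R)  ⊢  X[q1]aaa (head at position 1)
Step 2: δ(q1, a) = (q1, a, R)  ⊢  Xa[q1]aa (head at position 2)
Step 3: δ(q1, a) = (q1, a, R)  ⊢  Xaa[q1]a (head at position 3)
Step 4: δ(q1, a) = (q1, a, R)  ⊢  Xaaa[q1]□ (head at position 4)
Step 5: δ(q1, □) = (q2, #, R)  ⊢  Xaaa#[q2]□ (head at position 5)
Step 6: δ(q2, □) = (q3, a, L)  ⊢  Xaaa[q3]#a (head at position 4)
Step 7: δ(q3, #) = (q3, #, L)  ⊢  Xaa[q3]a#a (head at position 3)
Reading off the states of these 8 configurations: q0 → q1 → q1 → q1 → q1 → q2 → q3 → q3

Final answer: q0 → q1 → q1 → q1 → q1 → q2 → q3 → q3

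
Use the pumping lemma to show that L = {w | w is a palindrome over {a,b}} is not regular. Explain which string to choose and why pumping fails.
Language: L = {w | w is a palindrome over {a,b}} (strings that read the same forwards and backwards)
Step 1: Assume for contradiction that L is regular, with pumping length p.
Step 2: Choose s = a^p b a^p. Then s ∈ L (it reads the same forwards and backwards) and |s| ≥ p.
Step 3: Consider any decomposition s = xyz with |xy| ≤ p and |y| > 0. Since |xy| ≤ p and the first p symbols of s are all a's, y = a^k for some k with 1 ≤ k ≤ p.
Step 4: Pumping up (i = 2): xy²z = a^(p+k) b a^p. Its reverse is a^p b a^(p+k) ≠ a^(p+k) b a^p (the single b is no longer in the middle), so xy²z is not a palindrome and xy²z ∉ L.
This contradicts the pumping lemma, so L is not regular.

Final answer: Choose s = a^p b a^p. Since |xy| ≤ p, y = a^k with k ≥ 1. Then xy²z = a^(p+k) b a^p is not a palindrome, so ∉ L.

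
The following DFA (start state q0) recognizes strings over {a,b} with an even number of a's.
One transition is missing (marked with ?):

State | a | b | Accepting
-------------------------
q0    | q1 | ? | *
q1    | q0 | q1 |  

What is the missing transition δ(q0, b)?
q0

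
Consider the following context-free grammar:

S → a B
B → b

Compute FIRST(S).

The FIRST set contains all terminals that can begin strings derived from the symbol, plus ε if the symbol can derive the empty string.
S has the single production S → a B, whose right-hand side begins with the terminal a. So FIRST(S) = {a}.

Final answer: {a}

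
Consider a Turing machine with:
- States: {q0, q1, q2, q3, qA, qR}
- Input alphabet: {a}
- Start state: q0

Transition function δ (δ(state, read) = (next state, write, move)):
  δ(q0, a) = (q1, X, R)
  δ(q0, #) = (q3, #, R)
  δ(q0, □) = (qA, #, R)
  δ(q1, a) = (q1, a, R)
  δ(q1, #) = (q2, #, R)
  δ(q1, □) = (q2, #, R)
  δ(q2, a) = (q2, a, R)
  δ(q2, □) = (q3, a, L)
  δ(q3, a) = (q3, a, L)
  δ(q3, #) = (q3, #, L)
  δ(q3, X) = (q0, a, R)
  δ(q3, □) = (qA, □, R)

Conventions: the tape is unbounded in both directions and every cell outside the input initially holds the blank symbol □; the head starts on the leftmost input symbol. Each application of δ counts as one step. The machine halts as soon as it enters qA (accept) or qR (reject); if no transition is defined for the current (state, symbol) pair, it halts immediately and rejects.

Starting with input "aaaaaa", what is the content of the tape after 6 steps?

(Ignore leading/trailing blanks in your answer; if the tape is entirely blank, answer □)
Step 0: [q0]aaaaaa (head at position 0)
Step 1: δ(q0, a) = (q1, X, R)  ⊢  X[q1]aaaaa (head at position 1)
Step 2: δ(q1, a) = (q1, a, R)  ⊢  Xa[q1]aaaa (head at position 2)
Step 3: δ(q1, a) = (q1, a, R)  ⊢  Xaa[q1]aaa (head at position 3)
Step 4: δ(q1, a) = (q1, a, R)  ⊢  Xaaa[q1]aa (head at position 4)
Step 5: δ(q1, a) = (q1, a, R)  ⊢  Xaaaa[q1]a (head at position 5)
Step 6: δ(q1, a) = (q1, a, R)  ⊢  Xaaaaa[q1]□ (head at position 6)
Tape after 6 steps (ignoring surrounding blanks): Xaaaaa

Final answer: Tape: Xaaaaa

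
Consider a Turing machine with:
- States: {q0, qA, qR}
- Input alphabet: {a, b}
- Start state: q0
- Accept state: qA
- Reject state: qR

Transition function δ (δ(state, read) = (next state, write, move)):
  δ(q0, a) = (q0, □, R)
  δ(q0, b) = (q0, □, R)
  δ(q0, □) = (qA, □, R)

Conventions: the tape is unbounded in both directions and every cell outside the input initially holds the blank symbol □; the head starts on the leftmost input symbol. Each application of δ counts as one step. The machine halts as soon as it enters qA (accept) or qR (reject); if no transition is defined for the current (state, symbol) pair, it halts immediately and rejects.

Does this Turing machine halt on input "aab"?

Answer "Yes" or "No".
Step 0: [q0]aab (head at position 0)
Step 1: δ(q0, a) = (q0, □, R)  ⊢  □[q0]ab (head at position 1)
Step 2: δ(q0, a) = (q0, □, R)  ⊢  □□[q0]b (head at position 2)
Step 3: δ(q0, b) = (q0, □, R)  ⊢  □□□[q0]□ (head at position 3)
Step 4: δ(q0, □) = (qA, □, R)  ⊢  □□□□[qA]□ (head at position 4)
The machine is in qA, so it halts and accepts.
It halts after 4 steps.

Final answer: Yes - halts after 4 steps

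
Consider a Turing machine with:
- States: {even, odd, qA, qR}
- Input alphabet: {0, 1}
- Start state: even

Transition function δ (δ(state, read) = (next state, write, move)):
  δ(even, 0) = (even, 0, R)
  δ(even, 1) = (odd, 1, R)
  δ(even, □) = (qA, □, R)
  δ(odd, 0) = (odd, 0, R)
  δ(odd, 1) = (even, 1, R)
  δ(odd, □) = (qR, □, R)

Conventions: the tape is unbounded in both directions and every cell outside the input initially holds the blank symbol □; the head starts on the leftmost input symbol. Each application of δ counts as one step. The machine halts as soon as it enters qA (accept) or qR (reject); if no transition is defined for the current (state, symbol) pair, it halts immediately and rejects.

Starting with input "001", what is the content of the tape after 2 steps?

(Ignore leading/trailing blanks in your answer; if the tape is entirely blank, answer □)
Step 0: [even]001 (head at position 0)
Step 1: δ(even, 0) = (even, 0, R)  ⊢  0[even]01 (head at position 1)
Step 2: δ(even, 0) = (even, 0, R)  ⊢  00[even]1 (head at position 2)
Tape after 2 steps (ignoring surrounding blanks): 001

Final answer: Tape: 001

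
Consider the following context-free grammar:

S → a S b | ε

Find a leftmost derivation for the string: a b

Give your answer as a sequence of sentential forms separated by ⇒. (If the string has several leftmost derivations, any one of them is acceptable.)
Start with S.
Step 1: the leftmost non-terminal is S; apply S → a S b:  a S b
Step 2: the leftmost non-terminal is S; apply S → ε:  a b

Final answer: S ⇒ a S b ⇒ a b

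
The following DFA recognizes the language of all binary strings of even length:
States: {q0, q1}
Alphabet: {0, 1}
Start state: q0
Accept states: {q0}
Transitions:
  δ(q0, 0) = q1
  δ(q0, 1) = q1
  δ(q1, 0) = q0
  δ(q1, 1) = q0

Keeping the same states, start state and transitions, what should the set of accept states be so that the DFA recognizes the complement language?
The DFA is complete (every state has a transition on every symbol), so the complement
is recognized by the same DFA with accepting and non-accepting states swapped.
Original accept states: {q0}
Complement accept states = All states - Original accept states
= {q0, q1} - {q0}
= {q1}
Complement language: strings of ODD length

Final answer: {q1}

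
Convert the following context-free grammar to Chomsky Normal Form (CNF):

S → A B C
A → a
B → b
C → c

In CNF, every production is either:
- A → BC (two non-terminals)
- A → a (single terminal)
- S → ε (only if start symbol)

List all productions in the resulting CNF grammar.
The grammar has no ε-productions or unit productions to eliminate.
A → a is already in CNF (single terminal) – keep it.
B → b is already in CNF (single terminal) – keep it.
C → c is already in CNF (single terminal) – keep it.
S → A B C has 3 symbols on the right: break it into binary productions S → A X0, X0 → B C.
Resulting CNF grammar (5 productions): A → a; B → b; C → c; S → A X0; X0 → B C

Final answer: A → a; B → b; C → c; S → A X0; X0 → B C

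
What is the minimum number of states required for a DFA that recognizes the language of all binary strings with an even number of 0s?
Language: binary strings with an even number of 0s
Lower bound (Myhill–Nerode): the prefixes ε, 0 are pairwise distinguishable:
  ε vs 0: suffix ε distinguishes them (ε has zero 0s (accepted), 0 has one 0 (rejected))
So any DFA needs at least 2 states.
Upper bound: a DFA with 2 states exists (one state per class above).
Minimum states: 2

Final answer: 2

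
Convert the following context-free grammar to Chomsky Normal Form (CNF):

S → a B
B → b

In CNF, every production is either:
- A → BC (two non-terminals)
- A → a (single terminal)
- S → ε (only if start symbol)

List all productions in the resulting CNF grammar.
The grammar has no ε-productions or unit productions to eliminate.
S → a B has terminal a in a right-hand side of length ≥ 2: introduce T_a → a and use T_a in place of a.
B → b is already in CNF (single terminal) – keep it.
S → a B becomes S → T_a B.
Resulting CNF grammar (3 productions): T_a → a; B → b; S → T_a B

Final answer: T_a → a; B → b; S → T_a B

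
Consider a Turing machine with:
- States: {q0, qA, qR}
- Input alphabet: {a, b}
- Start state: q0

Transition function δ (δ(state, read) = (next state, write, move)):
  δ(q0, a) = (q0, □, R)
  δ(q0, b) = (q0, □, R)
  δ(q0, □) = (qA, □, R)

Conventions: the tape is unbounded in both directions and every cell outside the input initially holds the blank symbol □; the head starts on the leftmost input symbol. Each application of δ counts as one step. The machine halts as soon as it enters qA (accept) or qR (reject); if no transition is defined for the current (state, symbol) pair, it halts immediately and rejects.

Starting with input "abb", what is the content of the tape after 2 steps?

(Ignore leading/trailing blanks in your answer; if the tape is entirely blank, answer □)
Step 0: [q0]abb (head at position 0)
Step 1: δ(q0, a) = (q0, □, R)  ⊢  □[q0]bb (head at position 1)
Step 2: δ(q0, b) = (q0, □, R)  ⊢  □□[q0]b (head at position 2)
Tape after 2 steps (ignoring surrounding blanks): b

Final answer: Tape: b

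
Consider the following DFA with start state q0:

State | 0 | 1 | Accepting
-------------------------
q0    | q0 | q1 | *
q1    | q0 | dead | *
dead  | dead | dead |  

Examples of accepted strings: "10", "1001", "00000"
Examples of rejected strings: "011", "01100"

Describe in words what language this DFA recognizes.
binary strings with no two consecutive 1s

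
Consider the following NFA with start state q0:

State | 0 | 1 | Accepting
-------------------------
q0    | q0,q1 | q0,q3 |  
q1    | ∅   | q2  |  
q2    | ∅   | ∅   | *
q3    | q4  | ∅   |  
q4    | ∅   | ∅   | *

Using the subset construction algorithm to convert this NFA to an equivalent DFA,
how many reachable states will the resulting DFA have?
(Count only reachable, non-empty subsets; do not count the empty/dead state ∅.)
Start subset: {q0}
{q0}: on 0 → {q0, q1}, on 1 → {q0, q3}
{q0, q1}: on 0 → {q0, q1}, on 1 → {q0, q2, q3}
{q0, q3}: on 0 → {q0, q1, q4}, on 1 → {q0, q3}
{q0, q2, q3}: on 0 → {q0, q1, q4}, on 1 → {q0, q3}
{q0, q1, q4}: on 0 → {q0, q1}, on 1 → {q0, q2, q3}
Reachable non-empty subsets: {q0}, {q0, q1}, {q0, q3}, {q0, q2, q3}, {q0, q1, q4} — 5 in total.

Final answer: 5 states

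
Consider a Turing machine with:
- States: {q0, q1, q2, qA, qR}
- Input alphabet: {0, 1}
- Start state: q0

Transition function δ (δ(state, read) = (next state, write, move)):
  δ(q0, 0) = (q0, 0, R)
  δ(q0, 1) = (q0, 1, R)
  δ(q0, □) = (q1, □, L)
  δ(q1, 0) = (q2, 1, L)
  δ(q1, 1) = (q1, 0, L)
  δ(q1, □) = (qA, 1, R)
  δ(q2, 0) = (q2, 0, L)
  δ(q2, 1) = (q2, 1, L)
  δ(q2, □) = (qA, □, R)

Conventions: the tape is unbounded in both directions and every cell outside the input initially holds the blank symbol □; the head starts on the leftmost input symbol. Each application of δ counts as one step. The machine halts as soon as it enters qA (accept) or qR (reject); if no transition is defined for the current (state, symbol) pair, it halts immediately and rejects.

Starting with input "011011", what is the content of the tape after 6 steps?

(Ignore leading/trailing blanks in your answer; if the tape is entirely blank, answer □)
Step 0: [q0]011011 (head at position 0)
Step 1: δ(q0, 0) = (q0, 0, R)  ⊢  0[q0]11011 (head at position 1)
Step 2: δ(q0, 1) = (q0, 1, R)  ⊢  01[q0]1011 (head at position 2)
Step 3: δ(q0, 1) = (q0, 1, R)  ⊢  011[q0]011 (head at position 3)
Step 4: δ(q0, 0) = (q0, 0, R)  ⊢  0110[q0]11 (head at position 4)
Step 5: δ(q0, 1) = (q0, 1, R)  ⊢  01101[q0]1 (head at position 5)
Step 6: δ(q0, 1) = (q0, 1, R)  ⊢  011011[q0]□ (head at position 6)
Tape after 6 steps (ignoring surrounding blanks): 011011

Final answer: Tape: 011011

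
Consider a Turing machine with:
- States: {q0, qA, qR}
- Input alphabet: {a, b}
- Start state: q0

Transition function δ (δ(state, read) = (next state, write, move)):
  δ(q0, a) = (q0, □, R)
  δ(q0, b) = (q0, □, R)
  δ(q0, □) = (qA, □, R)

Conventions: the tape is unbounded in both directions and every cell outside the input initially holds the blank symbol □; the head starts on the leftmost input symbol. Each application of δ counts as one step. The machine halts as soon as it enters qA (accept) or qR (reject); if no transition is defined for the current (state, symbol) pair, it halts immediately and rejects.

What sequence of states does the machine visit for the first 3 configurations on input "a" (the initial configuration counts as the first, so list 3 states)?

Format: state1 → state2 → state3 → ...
Step 0: [q0]a (head at position 0)
Step 1: δ(q0, a) = (q0, □, R)  ⊢  □[q0]□ (head at position 1)
Step 2: δ(q0, □) = (qA, □, R)  ⊢  □□[qA]□ (head at position 2)
Reading off the states of these 3 configurations: q0 → q0 → qA

Final answer: q0 → q0 → qA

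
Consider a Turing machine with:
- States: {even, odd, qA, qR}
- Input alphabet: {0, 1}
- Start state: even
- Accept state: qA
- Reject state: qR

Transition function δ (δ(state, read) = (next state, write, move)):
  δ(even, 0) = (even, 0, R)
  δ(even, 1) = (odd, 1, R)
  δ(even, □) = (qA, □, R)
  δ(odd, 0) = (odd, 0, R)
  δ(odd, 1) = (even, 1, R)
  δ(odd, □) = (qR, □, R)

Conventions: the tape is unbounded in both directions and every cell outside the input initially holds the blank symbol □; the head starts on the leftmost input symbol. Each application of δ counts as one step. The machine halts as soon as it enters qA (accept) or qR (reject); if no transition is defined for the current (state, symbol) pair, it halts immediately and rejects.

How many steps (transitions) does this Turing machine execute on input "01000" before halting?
Step 0: [even]01000 (head at position 0)
Step 1: δ(even, 0) = (even, 0, R)  ⊢  0[even]1000 (head at position 1)
Step 2: δ(even, 1) = (odd, 1, R)  ⊢  01[odd]000 (head at position 2)
Step 3: δ(odd, 0) = (odd, 0, R)  ⊢  010[odd]00 (head at position 3)
Step 4: δ(odd, 0) = (odd, 0, R)  ⊢  0100[odd]0 (head at position 4)
Step 5: δ(odd, 0) = (odd, 0, R)  ⊢  01000[odd]□ (head at position 5)
Step 6: δ(odd, □) = (qR, □, R)  ⊢  01000□[qR]□ (head at position 6)
The machine is in qR, so it halts and rejects.
Number of transitions executed: 6.

Final answer: 6 steps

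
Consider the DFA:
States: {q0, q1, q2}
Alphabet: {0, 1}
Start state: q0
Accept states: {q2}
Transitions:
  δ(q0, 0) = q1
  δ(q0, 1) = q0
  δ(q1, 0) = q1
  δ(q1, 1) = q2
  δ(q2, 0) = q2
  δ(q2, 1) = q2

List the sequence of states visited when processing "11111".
Starting at q0
Read '1': q0 -> q0
Read '1': q0 -> q0
Read '1': q0 -> q0
Read '1': q0 -> q0
Read '1': q0 -> q0

Final answer: q0 -> q0 -> q0 -> q0 -> q0 -> q0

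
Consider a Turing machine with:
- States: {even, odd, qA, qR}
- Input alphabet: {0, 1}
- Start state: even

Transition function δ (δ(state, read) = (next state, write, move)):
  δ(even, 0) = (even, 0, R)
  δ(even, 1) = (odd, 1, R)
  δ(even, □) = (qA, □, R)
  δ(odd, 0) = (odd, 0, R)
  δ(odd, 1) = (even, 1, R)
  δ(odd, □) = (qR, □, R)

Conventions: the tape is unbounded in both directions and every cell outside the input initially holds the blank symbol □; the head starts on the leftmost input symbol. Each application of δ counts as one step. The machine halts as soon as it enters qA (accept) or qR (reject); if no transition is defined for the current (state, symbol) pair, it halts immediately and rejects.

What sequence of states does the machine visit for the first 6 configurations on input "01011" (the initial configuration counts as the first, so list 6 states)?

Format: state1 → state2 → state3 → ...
Step 0: [even]01011 (head at position 0)
Step 1: δ(even, 0) = (even, 0, R)  ⊢  0[even]1011 (head at position 1)
Step 2: δ(even, 1) = (odd, 1, R)  ⊢  01[odd]011 (head at position 2)
Step 3: δ(odd, 0) = (odd, 0, R)  ⊢  010[odd]11 (head at position 3)
Step 4: δ(odd, 1) = (even, 1, R)  ⊢  0101[even]1 (head at position 4)
Step 5: δ(even, 1) = (odd, 1, R)  ⊢  01011[odd]□ (head at position 5)
Reading off the states of these 6 configurations: even → even → odd → odd → even → odd

Final answer: even → even → odd → odd → even → odd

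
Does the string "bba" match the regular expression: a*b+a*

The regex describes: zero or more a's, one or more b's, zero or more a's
Yes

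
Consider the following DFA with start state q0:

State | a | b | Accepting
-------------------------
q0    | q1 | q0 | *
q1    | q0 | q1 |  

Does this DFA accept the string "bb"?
Start in q0.
Read 'b': q0 → q0
Read 'b': q0 → q0
Final state q0 is accepting, so the string is accepted.

Final answer: Yes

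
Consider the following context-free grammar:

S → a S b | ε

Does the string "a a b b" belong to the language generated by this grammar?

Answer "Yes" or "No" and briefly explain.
A derivation exists: S ⇒ a S b ⇒ a a S b b ⇒ a a b b (using S → a S b twice, then S → ε).

Final answer: Yes - a valid derivation exists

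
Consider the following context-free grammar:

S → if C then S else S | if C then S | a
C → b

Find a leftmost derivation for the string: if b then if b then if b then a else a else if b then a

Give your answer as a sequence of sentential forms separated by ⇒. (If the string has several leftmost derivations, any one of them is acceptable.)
Start with S.
Step 1: the leftmost non-terminal is S; apply S → if C then S:  if C then S
Step 2: the leftmost non-terminal is C; apply C → b:  if b then S
Step 3: the leftmost non-terminal is S; apply S → if C then S else S:  if b then if C then S else S
Step 4: the leftmost non-terminal is C; apply C → b:  if b then if b then S else S
Step 5: the leftmost non-terminal is S; apply S → if C then S else S:  if b then if b then if C then S else S else S
Step 6: the leftmost non-terminal is C; apply C → b:  if b then if b then if b then S else S else S
Step 7: the leftmost non-terminal is S; apply S → a:  if b then if b then if b then a else S else S
Step 8: the leftmost non-terminal is S; apply S → a:  if b then if b then if b then a else a else S
Step 9: the leftmost non-terminal is S; apply S → if C then S:  if b then if b then if b then a else a else if C then S
Step 10: the leftmost non-terminal is C; apply C → b:  if b then if b then if b then a else a else if b then S
Step 11: the leftmost non-terminal is S; apply S → a:  if b then if b then if b then a else a else if b then a

Final answer: S ⇒ if C then S ⇒ if b then S ⇒ if b then if C then S else S ⇒ if b then if b then S else S ⇒ if b then if b then if C then S else S else S ⇒ if b then if b then if b then S else S else S ⇒ if b then if b then if b then a else S else S ⇒ if b then if b then if b then a else a else S ⇒ if b then if b then if b then a else a else if C then S ⇒ if b then if b then if b then a else a else if b then S ⇒ if b then if b then if b then a else a else if b then a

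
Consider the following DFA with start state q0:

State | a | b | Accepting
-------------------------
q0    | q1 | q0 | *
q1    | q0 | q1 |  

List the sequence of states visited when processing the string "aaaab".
q0 → q1 → q0 → q1 → q0 → q0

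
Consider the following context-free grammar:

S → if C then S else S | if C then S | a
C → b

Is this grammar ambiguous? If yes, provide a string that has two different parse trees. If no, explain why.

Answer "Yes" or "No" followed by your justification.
The 'dangling else' can attach to either if. Two leftmost derivations of  if b then if b then a else a:
  (1) S ⇒ if C then S else S ⇒ if b then S else S ⇒ if b then if C then S else S ⇒ if b then if b then S else S ⇒ if b then if b then a else S ⇒ if b then if b then a else a   (else belongs to the outer if)
  (2) S ⇒ if C then S ⇒ if b then S ⇒ if b then if C then S else S ⇒ if b then if b then S else S ⇒ if b then if b then a else S ⇒ if b then if b then a else a   (else belongs to the inner if)
Two distinct parse trees for the same string, so the grammar is ambiguous.

Final answer: Yes - the string 'if b then if b then a else a' has two distinct leftmost derivations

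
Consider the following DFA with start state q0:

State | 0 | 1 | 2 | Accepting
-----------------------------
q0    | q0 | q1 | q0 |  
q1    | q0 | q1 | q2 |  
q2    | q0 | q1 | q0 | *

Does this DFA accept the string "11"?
Start in q0.
Read '1': q0 → q1
Read '1': q1 → q1
Final state q1 is not accepting, so the string is rejected.

Final answer: No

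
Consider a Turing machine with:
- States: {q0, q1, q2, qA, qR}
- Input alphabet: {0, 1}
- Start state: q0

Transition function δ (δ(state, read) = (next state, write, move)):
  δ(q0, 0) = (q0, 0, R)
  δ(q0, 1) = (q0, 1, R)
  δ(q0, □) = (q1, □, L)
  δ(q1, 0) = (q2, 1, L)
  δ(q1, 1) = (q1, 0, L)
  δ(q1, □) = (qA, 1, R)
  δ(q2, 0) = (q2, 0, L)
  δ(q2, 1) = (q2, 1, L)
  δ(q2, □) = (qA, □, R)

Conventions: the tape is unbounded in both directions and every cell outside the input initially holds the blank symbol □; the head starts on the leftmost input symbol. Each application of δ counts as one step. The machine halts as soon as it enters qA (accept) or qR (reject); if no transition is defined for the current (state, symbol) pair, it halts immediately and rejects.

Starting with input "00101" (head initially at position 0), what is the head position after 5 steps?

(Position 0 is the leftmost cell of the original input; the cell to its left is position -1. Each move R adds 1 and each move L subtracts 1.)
Step 0: [q0]00101 (head at position 0)
Step 1: δ(q0, 0) = (q0, 0, R)  ⊢  0[q0]0101 (head at position 1)
Step 2: δ(q0, 0) = (q0, 0, R)  ⊢  00[q0]101 (head at position 2)
Step 3: δ(q0, 1) = (q0, 1, R)  ⊢  001[q0]01 (head at position 3)
Step 4: δ(q0, 0) = (q0, 0, R)  ⊢  0010[q0]1 (head at position 4)
Step 5: δ(q0, 1) = (q0, 1, R)  ⊢  00101[q0]□ (head at position 5)
Head position after 5 steps: 5

Final answer: Position 5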